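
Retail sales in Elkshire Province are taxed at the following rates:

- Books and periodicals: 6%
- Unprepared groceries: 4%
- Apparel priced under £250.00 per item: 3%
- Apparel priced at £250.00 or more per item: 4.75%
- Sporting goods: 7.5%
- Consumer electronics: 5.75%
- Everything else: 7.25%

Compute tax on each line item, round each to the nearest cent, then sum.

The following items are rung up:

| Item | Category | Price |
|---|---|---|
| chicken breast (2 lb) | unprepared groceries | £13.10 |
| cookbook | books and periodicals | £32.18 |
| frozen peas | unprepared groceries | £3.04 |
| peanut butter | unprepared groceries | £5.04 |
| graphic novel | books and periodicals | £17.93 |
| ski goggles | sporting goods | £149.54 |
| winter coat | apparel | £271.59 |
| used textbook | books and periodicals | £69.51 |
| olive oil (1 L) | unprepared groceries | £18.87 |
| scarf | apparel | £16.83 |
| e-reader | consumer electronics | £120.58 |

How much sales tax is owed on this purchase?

£40.32

Chicken breast (2 lb) £13.10: unprepared groceries → 4% → £0.52
Cookbook £32.18: books and periodicals → 6% → £1.93
Frozen peas £3.04: unprepared groceries → 4% → £0.12
Peanut butter £5.04: unprepared groceries → 4% → £0.20
Graphic novel £17.93: books and periodicals → 6% → £1.08
Ski goggles £149.54: sporting goods → 7.5% → £11.22
Winter coat £271.59: apparel, £250.00 or more → 4.75% → £12.90
Used textbook £69.51: books and periodicals → 6% → £4.17
Olive oil (1 L) £18.87: unprepared groceries → 4% → £0.75
Scarf £16.83: apparel, under £250.00 → 3% → £0.50
E-reader £120.58: consumer electronics → 5.75% → £6.93
Total tax = £0.52 + £1.93 + £0.12 + £0.20 + £1.08 + £11.22 + £12.90 + £4.17 + £0.75 + £0.50 + £6.93 = £40.32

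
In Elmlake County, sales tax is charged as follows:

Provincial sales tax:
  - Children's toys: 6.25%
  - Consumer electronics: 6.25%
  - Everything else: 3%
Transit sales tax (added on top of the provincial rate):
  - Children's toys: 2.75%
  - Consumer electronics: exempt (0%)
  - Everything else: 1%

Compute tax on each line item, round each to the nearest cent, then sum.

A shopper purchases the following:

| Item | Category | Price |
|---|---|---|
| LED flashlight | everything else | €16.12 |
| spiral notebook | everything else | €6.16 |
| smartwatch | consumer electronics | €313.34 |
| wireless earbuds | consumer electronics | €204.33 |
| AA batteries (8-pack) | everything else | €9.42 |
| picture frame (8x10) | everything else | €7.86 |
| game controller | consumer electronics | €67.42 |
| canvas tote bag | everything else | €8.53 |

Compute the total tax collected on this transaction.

€38.48

LED flashlight €16.12: everything else → 3% + 1% transit = 4% → €0.64
Spiral notebook €6.16: everything else → 3% + 1% transit = 4% → €0.25
Smartwatch €313.34: consumer electronics → 6.25% + 0% transit = 6.25% → €19.58
Wireless earbuds €204.33: consumer electronics → 6.25% + 0% transit = 6.25% → €12.77
AA batteries (8-pack) €9.42: everything else → 3% + 1% transit = 4% → €0.38
Picture frame (8x10) €7.86: everything else → 3% + 1% transit = 4% → €0.31
Game controller €67.42: consumer electronics → 6.25% + 0% transit = 6.25% → €4.21
Canvas tote bag €8.53: everything else → 3% + 1% transit = 4% → €0.34
Total tax = €0.64 + €0.25 + €19.58 + €12.77 + €0.38 + €0.31 + €4.21 + €0.34 = €38.48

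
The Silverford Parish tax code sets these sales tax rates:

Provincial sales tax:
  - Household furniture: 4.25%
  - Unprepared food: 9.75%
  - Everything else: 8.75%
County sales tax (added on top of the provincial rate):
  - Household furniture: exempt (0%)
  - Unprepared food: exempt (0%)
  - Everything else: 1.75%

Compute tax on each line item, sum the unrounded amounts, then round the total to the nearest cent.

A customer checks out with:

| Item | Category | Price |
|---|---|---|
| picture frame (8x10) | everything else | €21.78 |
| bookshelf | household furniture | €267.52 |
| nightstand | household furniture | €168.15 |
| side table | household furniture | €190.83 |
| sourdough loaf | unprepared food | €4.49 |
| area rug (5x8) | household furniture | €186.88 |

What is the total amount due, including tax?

Picture frame (8x10) €21.78: everything else → 8.75% + 1.75% county = 10.5% → €2.2869
Bookshelf €267.52: household furniture → 4.25% + 0% county = 4.25% → €11.3696
Nightstand €168.15: household furniture → 4.25% + 0% county = 4.25% → €7.146375
Side table €190.83: household furniture → 4.25% + 0% county = 4.25% → €8.110275
Sourdough loaf €4.49: unprepared food → 9.75% + 0% county = 9.75% → €0.437775
Area rug (5x8) €186.88: household furniture → 4.25% + 0% county = 4.25% → €7.9424
Subtotal = €839.65; unrounded tax = €37.293325 → €37.29; total due = €876.94

€876.94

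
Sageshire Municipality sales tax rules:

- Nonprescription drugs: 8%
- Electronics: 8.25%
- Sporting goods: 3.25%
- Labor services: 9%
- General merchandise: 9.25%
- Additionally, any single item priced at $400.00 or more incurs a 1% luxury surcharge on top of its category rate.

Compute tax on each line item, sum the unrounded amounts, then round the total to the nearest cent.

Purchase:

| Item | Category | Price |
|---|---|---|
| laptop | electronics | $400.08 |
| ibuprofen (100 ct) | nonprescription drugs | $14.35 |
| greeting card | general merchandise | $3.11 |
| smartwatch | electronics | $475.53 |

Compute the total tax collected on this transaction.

Laptop $400.08: electronics → 8.25% + 1% surcharge = 9.25% → $37.0074
Ibuprofen (100 ct) $14.35: nonprescription drugs → 8% → $1.148
Greeting card $3.11: general merchandise → 9.25% → $0.287675
Smartwatch $475.53: electronics → 8.25% + 1% surcharge = 9.25% → $43.986525
Unrounded tax sum = $82.4296 → $82.43

$82.43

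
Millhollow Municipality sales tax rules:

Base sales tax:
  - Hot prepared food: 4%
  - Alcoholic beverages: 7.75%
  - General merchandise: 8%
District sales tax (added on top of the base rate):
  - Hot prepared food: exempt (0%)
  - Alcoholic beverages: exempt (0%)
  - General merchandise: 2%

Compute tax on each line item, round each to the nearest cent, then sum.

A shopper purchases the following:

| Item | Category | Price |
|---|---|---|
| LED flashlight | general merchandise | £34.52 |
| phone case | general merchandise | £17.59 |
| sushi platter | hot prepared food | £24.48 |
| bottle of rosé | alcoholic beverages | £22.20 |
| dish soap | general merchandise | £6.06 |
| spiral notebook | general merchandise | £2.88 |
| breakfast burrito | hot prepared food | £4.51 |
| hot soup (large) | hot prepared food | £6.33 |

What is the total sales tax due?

LED flashlight £34.52: general merchandise → 8% + 2% district = 10% → £3.45
Phone case £17.59: general merchandise → 8% + 2% district = 10% → £1.76
Sushi platter £24.48: hot prepared food → 4% + 0% district = 4% → £0.98
Bottle of rosé £22.20: alcoholic beverages → 7.75% + 0% district = 7.75% → £1.72
Dish soap £6.06: general merchandise → 8% + 2% district = 10% → £0.61
Spiral notebook £2.88: general merchandise → 8% + 2% district = 10% → £0.29
Breakfast burrito £4.51: hot prepared food → 4% + 0% district = 4% → £0.18
Hot soup (large) £6.33: hot prepared food → 4% + 0% district = 4% → £0.25
Total tax = £3.45 + £1.76 + £0.98 + £1.72 + £0.61 + £0.29 + £0.18 + £0.25 = £9.24

£9.24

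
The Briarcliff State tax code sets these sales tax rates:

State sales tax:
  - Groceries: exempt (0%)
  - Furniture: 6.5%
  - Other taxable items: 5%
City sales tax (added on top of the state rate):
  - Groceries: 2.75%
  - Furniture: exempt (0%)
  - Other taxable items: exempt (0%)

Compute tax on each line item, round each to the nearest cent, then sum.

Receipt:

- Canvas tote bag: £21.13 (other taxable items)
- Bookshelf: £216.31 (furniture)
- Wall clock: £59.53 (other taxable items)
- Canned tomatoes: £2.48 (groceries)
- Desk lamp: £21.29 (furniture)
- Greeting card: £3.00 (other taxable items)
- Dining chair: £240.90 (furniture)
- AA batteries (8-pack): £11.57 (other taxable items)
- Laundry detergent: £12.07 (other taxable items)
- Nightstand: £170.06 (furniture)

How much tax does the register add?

£47.59

Canvas tote bag £21.13: other taxable items → 5% + 0% city = 5% → £1.06
Bookshelf £216.31: furniture → 6.5% + 0% city = 6.5% → £14.06
Wall clock £59.53: other taxable items → 5% + 0% city = 5% → £2.98
Canned tomatoes £2.48: groceries → 0% + 2.75% city = 2.75% → £0.07
Desk lamp £21.29: furniture → 6.5% + 0% city = 6.5% → £1.38
Greeting card £3.00: other taxable items → 5% + 0% city = 5% → £0.15
Dining chair £240.90: furniture → 6.5% + 0% city = 6.5% → £15.66
AA batteries (8-pack) £11.57: other taxable items → 5% + 0% city = 5% → £0.58
Laundry detergent £12.07: other taxable items → 5% + 0% city = 5% → £0.60
Nightstand £170.06: furniture → 6.5% + 0% city = 6.5% → £11.05
Total tax = £1.06 + £14.06 + £2.98 + £0.07 + £1.38 + £0.15 + £15.66 + £0.58 + £0.60 + £11.05 = £47.59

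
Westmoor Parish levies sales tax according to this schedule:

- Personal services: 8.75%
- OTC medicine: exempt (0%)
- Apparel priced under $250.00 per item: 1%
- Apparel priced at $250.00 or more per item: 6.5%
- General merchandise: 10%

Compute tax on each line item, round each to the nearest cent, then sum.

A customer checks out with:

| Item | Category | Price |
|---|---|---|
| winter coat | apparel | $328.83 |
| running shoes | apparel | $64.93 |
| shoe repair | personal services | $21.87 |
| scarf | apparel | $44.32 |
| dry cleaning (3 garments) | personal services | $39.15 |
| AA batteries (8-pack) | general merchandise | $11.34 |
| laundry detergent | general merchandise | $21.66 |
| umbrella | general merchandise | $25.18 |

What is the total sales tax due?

Winter coat $328.83: apparel, $250.00 or more → 6.5% → $21.37
Running shoes $64.93: apparel, under $250.00 → 1% → $0.65
Shoe repair $21.87: personal services → 8.75% → $1.91
Scarf $44.32: apparel, under $250.00 → 1% → $0.44
Dry cleaning (3 garments) $39.15: personal services → 8.75% → $3.43
AA batteries (8-pack) $11.34: general merchandise → 10% → $1.13
Laundry detergent $21.66: general merchandise → 10% → $2.17
Umbrella $25.18: general merchandise → 10% → $2.52
Total tax = $21.37 + $0.65 + $1.91 + $0.44 + $3.43 + $1.13 + $2.17 + $2.52 = $33.62

$33.62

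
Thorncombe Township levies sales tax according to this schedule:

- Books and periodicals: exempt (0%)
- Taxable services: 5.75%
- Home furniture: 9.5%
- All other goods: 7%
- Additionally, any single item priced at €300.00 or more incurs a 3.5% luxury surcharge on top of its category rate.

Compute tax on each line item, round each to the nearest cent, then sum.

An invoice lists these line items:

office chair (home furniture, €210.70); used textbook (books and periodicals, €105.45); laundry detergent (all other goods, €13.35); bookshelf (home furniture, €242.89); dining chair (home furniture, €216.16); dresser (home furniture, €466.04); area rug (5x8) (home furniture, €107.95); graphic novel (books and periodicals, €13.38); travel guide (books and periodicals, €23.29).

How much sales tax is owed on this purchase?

Office chair €210.70: home furniture → 9.5% → €20.02
Used textbook €105.45: books and periodicals → 0% → €0.00
Laundry detergent €13.35: all other goods → 7% → €0.93
Bookshelf €242.89: home furniture → 9.5% → €23.07
Dining chair €216.16: home furniture → 9.5% → €20.54
Dresser €466.04: home furniture → 9.5% + 3.5% surcharge = 13% → €60.59
Area rug (5x8) €107.95: home furniture → 9.5% → €10.26
Graphic novel €13.38: books and periodicals → 0% → €0.00
Travel guide €23.29: books and periodicals → 0% → €0.00
Total tax = €20.02 + €0.93 + €23.07 + €20.54 + €60.59 + €10.26 = €135.41

€135.41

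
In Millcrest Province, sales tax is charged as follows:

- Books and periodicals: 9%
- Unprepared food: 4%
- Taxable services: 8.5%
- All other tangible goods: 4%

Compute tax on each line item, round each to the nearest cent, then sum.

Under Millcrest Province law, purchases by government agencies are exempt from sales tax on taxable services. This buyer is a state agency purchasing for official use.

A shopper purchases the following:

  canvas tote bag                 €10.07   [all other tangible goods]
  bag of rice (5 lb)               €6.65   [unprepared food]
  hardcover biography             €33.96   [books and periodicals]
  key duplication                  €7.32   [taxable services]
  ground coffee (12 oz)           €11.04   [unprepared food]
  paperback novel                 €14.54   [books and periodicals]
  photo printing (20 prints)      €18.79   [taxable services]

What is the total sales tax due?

Canvas tote bag €10.07: all other tangible goods → 4% → €0.40
Bag of rice (5 lb) €6.65: unprepared food → 4% → €0.27
Hardcover biography €33.96: books and periodicals → 9% → €3.06
Key duplication €7.32: taxable services, buyer-exempt → 0% → €0.00
Ground coffee (12 oz) €11.04: unprepared food → 4% → €0.44
Paperback novel €14.54: books and periodicals → 9% → €1.31
Photo printing (20 prints) €18.79: taxable services, buyer-exempt → 0% → €0.00
Total tax = €0.40 + €0.27 + €3.06 + €0.44 + €1.31 = €5.48

€5.48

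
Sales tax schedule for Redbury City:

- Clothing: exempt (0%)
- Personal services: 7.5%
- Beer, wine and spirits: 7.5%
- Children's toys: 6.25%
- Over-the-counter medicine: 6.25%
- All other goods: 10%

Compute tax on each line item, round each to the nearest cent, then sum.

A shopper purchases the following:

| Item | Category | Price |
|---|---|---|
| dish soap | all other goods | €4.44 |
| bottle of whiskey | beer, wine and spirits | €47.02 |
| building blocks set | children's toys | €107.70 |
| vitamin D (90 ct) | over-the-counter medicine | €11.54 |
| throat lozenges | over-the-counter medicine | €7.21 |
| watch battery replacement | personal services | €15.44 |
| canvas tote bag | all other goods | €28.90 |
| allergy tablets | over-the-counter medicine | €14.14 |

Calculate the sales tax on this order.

Dish soap €4.44: all other goods → 10% → €0.44
Bottle of whiskey €47.02: beer, wine and spirits → 7.5% → €3.53
Building blocks set €107.70: children's toys → 6.25% → €6.73
Vitamin D (90 ct) €11.54: over-the-counter medicine → 6.25% → €0.72
Throat lozenges €7.21: over-the-counter medicine → 6.25% → €0.45
Watch battery replacement €15.44: personal services → 7.5% → €1.16
Canvas tote bag €28.90: all other goods → 10% → €2.89
Allergy tablets €14.14: over-the-counter medicine → 6.25% → €0.88
Total tax = €0.44 + €3.53 + €6.73 + €0.72 + €0.45 + €1.16 + €2.89 + €0.88 = €16.80

€16.80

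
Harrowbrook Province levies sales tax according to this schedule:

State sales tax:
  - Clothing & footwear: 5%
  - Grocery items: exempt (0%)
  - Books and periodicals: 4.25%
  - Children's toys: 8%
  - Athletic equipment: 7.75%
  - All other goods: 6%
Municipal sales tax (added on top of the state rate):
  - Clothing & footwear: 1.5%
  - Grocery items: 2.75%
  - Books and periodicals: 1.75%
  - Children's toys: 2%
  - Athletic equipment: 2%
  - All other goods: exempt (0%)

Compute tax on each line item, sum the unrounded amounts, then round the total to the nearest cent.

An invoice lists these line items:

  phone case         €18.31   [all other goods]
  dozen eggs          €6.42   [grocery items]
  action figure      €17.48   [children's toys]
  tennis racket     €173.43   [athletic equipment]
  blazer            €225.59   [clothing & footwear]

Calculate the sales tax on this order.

€34.60

Phone case €18.31: all other goods → 6% + 0% municipal = 6% → €1.0986
Dozen eggs €6.42: grocery items → 0% + 2.75% municipal = 2.75% → €0.17655
Action figure €17.48: children's toys → 8% + 2% municipal = 10% → €1.748
Tennis racket €173.43: athletic equipment → 7.75% + 2% municipal = 9.75% → €16.909425
Blazer €225.59: clothing & footwear → 5% + 1.5% municipal = 6.5% → €14.66335
Unrounded tax sum = €34.595925 → €34.60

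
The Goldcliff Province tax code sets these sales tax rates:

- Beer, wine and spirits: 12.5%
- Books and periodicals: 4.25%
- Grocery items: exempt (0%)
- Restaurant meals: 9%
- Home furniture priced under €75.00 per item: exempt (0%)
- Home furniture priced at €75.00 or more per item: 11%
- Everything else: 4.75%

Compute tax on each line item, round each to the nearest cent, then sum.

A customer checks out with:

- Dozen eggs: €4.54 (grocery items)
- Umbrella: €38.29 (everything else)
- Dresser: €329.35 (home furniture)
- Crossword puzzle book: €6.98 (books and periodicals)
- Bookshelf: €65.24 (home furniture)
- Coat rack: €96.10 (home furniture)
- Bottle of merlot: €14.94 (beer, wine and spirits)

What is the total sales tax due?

€50.79

Dozen eggs €4.54: grocery items → 0% → €0.00
Umbrella €38.29: everything else → 4.75% → €1.82
Dresser €329.35: home furniture, €75.00 or more → 11% → €36.23
Crossword puzzle book €6.98: books and periodicals → 4.25% → €0.30
Bookshelf €65.24: home furniture, under €75.00 → 0% → €0.00
Coat rack €96.10: home furniture, €75.00 or more → 11% → €10.57
Bottle of merlot €14.94: beer, wine and spirits → 12.5% → €1.87
Total tax = €1.82 + €36.23 + €0.30 + €10.57 + €1.87 = €50.79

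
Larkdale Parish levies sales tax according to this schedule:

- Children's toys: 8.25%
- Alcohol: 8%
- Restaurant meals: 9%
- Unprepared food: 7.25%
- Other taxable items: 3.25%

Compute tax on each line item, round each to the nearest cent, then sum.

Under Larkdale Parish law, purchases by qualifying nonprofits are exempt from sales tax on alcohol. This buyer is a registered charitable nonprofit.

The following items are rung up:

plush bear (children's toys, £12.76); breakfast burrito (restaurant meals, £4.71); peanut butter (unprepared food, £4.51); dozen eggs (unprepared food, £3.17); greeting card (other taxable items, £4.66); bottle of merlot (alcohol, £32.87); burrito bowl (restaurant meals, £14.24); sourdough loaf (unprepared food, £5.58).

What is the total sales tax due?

£3.86

Plush bear £12.76: children's toys → 8.25% → £1.05
Breakfast burrito £4.71: restaurant meals → 9% → £0.42
Peanut butter £4.51: unprepared food → 7.25% → £0.33
Dozen eggs £3.17: unprepared food → 7.25% → £0.23
Greeting card £4.66: other taxable items → 3.25% → £0.15
Bottle of merlot £32.87: alcohol, buyer-exempt → 0% → £0.00
Burrito bowl £14.24: restaurant meals → 9% → £1.28
Sourdough loaf £5.58: unprepared food → 7.25% → £0.40
Total tax = £1.05 + £0.42 + £0.33 + £0.23 + £0.15 + £1.28 + £0.40 = £3.86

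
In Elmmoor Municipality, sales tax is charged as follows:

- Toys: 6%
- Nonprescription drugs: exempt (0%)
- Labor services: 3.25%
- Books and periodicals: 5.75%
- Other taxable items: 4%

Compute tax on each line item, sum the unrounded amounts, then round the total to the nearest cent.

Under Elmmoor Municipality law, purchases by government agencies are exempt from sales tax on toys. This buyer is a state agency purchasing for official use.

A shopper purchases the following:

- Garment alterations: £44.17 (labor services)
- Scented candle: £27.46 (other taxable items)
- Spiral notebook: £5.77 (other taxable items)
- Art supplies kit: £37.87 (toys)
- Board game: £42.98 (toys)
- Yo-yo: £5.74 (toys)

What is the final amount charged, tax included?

Garment alterations £44.17: labor services → 3.25% → £1.435525
Scented candle £27.46: other taxable items → 4% → £1.0984
Spiral notebook £5.77: other taxable items → 4% → £0.2308
Art supplies kit £37.87: toys, buyer-exempt → 0% → £0.00
Board game £42.98: toys, buyer-exempt → 0% → £0.00
Yo-yo £5.74: toys, buyer-exempt → 0% → £0.00
Subtotal = £163.99; unrounded tax = £2.764725 → £2.76; total due = £166.75

£166.75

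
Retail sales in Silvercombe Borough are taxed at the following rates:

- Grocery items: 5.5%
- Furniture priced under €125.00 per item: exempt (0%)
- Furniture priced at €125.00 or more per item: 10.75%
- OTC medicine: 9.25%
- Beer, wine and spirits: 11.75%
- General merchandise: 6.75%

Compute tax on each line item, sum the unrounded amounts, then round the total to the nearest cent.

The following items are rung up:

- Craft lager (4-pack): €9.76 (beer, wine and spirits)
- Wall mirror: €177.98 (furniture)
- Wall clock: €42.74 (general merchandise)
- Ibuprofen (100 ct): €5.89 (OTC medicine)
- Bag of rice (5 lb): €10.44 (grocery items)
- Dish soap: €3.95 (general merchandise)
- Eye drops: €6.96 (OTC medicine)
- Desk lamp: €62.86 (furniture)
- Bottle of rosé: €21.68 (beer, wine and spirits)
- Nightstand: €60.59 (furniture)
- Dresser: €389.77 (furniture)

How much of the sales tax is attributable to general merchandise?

Wall clock €42.74: general merchandise → 6.75% → €2.88495
Dish soap €3.95: general merchandise → 6.75% → €0.266625
Tax on general merchandise: unrounded sum = €3.151575 → €3.15

€3.15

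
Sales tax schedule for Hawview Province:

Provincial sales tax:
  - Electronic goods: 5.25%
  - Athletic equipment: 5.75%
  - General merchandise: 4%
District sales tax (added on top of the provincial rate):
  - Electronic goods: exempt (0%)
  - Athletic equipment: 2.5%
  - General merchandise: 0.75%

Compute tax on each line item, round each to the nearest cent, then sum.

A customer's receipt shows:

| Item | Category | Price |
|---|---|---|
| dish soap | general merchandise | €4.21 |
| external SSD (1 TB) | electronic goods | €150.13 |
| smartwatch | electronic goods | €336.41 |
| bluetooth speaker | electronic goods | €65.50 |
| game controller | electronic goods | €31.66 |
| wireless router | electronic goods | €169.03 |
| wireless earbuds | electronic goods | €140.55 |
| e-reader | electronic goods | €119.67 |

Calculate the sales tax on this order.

Dish soap €4.21: general merchandise → 4% + 0.75% district = 4.75% → €0.20
External SSD (1 TB) €150.13: electronic goods → 5.25% + 0% district = 5.25% → €7.88
Smartwatch €336.41: electronic goods → 5.25% + 0% district = 5.25% → €17.66
Bluetooth speaker €65.50: electronic goods → 5.25% + 0% district = 5.25% → €3.44
Game controller €31.66: electronic goods → 5.25% + 0% district = 5.25% → €1.66
Wireless router €169.03: electronic goods → 5.25% + 0% district = 5.25% → €8.87
Wireless earbuds €140.55: electronic goods → 5.25% + 0% district = 5.25% → €7.38
E-reader €119.67: electronic goods → 5.25% + 0% district = 5.25% → €6.28
Total tax = €0.20 + €7.88 + €17.66 + €3.44 + €1.66 + €8.87 + €7.38 + €6.28 = €53.37

€53.37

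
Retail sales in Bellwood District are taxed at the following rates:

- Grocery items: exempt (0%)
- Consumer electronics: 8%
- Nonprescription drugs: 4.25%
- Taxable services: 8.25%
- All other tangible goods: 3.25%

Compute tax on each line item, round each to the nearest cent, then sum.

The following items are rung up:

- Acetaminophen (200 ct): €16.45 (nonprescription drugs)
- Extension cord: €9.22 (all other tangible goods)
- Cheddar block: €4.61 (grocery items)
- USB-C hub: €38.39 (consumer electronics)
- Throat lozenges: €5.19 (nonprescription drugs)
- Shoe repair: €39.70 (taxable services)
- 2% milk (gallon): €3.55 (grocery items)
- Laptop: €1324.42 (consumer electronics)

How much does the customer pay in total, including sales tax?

€1555.05

Acetaminophen (200 ct) €16.45: nonprescription drugs → 4.25% → €0.70
Extension cord €9.22: all other tangible goods → 3.25% → €0.30
Cheddar block €4.61: grocery items → 0% → €0.00
USB-C hub €38.39: consumer electronics → 8% → €3.07
Throat lozenges €5.19: nonprescription drugs → 4.25% → €0.22
Shoe repair €39.70: taxable services → 8.25% → €3.28
2% milk (gallon) €3.55: grocery items → 0% → €0.00
Laptop €1324.42: consumer electronics → 8% → €105.95
Subtotal = €1441.53; tax = €113.52; total due = €1555.05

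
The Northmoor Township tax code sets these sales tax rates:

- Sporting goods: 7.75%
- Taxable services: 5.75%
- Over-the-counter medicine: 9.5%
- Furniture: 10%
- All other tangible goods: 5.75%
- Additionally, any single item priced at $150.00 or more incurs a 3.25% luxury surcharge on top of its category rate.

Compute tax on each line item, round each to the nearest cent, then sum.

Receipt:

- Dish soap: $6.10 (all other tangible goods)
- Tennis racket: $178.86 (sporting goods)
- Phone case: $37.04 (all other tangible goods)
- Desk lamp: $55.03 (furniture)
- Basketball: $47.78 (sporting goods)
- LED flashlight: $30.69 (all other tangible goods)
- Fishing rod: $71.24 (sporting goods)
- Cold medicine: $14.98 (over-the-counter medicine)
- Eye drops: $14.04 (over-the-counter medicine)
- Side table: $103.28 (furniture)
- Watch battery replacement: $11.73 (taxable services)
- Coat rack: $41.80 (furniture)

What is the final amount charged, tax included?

$669.13

Dish soap $6.10: all other tangible goods → 5.75% → $0.35
Tennis racket $178.86: sporting goods → 7.75% + 3.25% surcharge = 11% → $19.67
Phone case $37.04: all other tangible goods → 5.75% → $2.13
Desk lamp $55.03: furniture → 10% → $5.50
Basketball $47.78: sporting goods → 7.75% → $3.70
LED flashlight $30.69: all other tangible goods → 5.75% → $1.76
Fishing rod $71.24: sporting goods → 7.75% → $5.52
Cold medicine $14.98: over-the-counter medicine → 9.5% → $1.42
Eye drops $14.04: over-the-counter medicine → 9.5% → $1.33
Side table $103.28: furniture → 10% → $10.33
Watch battery replacement $11.73: taxable services → 5.75% → $0.67
Coat rack $41.80: furniture → 10% → $4.18
Subtotal = $612.57; tax = $56.56; total due = $669.13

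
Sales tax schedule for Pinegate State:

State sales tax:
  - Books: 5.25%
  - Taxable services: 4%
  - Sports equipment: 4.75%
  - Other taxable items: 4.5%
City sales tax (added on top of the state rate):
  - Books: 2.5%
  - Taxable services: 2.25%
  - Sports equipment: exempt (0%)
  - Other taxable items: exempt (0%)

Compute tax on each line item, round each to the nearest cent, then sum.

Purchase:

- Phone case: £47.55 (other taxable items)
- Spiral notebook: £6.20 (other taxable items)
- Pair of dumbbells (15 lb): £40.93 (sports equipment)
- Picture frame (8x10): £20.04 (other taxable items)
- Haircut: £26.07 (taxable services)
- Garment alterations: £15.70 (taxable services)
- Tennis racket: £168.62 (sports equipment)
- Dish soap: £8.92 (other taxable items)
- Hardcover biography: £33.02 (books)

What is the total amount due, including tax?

£385.89

Phone case £47.55: other taxable items → 4.5% + 0% city = 4.5% → £2.14
Spiral notebook £6.20: other taxable items → 4.5% + 0% city = 4.5% → £0.28
Pair of dumbbells (15 lb) £40.93: sports equipment → 4.75% + 0% city = 4.75% → £1.94
Picture frame (8x10) £20.04: other taxable items → 4.5% + 0% city = 4.5% → £0.90
Haircut £26.07: taxable services → 4% + 2.25% city = 6.25% → £1.63
Garment alterations £15.70: taxable services → 4% + 2.25% city = 6.25% → £0.98
Tennis racket £168.62: sports equipment → 4.75% + 0% city = 4.75% → £8.01
Dish soap £8.92: other taxable items → 4.5% + 0% city = 4.5% → £0.40
Hardcover biography £33.02: books → 5.25% + 2.5% city = 7.75% → £2.56
Subtotal = £367.05; tax = £18.84; total due = £385.89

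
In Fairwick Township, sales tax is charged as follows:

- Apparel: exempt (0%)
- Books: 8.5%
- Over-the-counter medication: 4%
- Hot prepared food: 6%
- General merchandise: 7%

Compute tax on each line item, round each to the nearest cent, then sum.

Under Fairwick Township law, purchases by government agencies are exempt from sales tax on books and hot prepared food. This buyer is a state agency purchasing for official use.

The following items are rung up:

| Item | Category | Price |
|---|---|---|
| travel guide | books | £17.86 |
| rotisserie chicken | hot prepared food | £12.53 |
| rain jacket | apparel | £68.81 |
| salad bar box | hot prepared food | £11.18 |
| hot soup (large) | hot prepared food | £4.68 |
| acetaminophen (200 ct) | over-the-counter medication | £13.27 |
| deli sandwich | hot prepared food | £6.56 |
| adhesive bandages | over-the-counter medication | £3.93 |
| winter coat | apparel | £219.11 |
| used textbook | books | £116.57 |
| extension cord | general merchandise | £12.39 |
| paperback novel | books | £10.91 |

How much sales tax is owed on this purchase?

Travel guide £17.86: books, buyer-exempt → 0% → £0.00
Rotisserie chicken £12.53: hot prepared food, buyer-exempt → 0% → £0.00
Rain jacket £68.81: apparel → 0% → £0.00
Salad bar box £11.18: hot prepared food, buyer-exempt → 0% → £0.00
Hot soup (large) £4.68: hot prepared food, buyer-exempt → 0% → £0.00
Acetaminophen (200 ct) £13.27: over-the-counter medication → 4% → £0.53
Deli sandwich £6.56: hot prepared food, buyer-exempt → 0% → £0.00
Adhesive bandages £3.93: over-the-counter medication → 4% → £0.16
Winter coat £219.11: apparel → 0% → £0.00
Used textbook £116.57: books, buyer-exempt → 0% → £0.00
Extension cord £12.39: general merchandise → 7% → £0.87
Paperback novel £10.91: books, buyer-exempt → 0% → £0.00
Total tax = £0.53 + £0.16 + £0.87 = £1.56

£1.56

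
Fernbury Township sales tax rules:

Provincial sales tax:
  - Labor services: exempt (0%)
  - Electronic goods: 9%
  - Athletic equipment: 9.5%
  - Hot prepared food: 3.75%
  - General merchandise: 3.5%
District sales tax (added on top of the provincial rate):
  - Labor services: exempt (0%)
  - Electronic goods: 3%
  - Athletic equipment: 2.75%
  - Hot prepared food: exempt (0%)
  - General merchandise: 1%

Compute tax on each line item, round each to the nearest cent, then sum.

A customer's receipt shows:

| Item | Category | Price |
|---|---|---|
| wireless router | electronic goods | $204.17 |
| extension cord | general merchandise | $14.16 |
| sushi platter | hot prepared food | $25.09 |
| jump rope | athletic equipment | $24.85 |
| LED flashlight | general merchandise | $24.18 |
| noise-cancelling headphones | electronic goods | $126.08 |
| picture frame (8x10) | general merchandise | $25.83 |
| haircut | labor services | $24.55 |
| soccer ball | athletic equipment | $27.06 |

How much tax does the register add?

$49.81

Wireless router $204.17: electronic goods → 9% + 3% district = 12% → $24.50
Extension cord $14.16: general merchandise → 3.5% + 1% district = 4.5% → $0.64
Sushi platter $25.09: hot prepared food → 3.75% + 0% district = 3.75% → $0.94
Jump rope $24.85: athletic equipment → 9.5% + 2.75% district = 12.25% → $3.04
LED flashlight $24.18: general merchandise → 3.5% + 1% district = 4.5% → $1.09
Noise-cancelling headphones $126.08: electronic goods → 9% + 3% district = 12% → $15.13
Picture frame (8x10) $25.83: general merchandise → 3.5% + 1% district = 4.5% → $1.16
Haircut $24.55: labor services → 0% + 0% district = 0% → $0.00
Soccer ball $27.06: athletic equipment → 9.5% + 2.75% district = 12.25% → $3.31
Total tax = $24.50 + $0.64 + $0.94 + $3.04 + $1.09 + $15.13 + $1.16 + $3.31 = $49.81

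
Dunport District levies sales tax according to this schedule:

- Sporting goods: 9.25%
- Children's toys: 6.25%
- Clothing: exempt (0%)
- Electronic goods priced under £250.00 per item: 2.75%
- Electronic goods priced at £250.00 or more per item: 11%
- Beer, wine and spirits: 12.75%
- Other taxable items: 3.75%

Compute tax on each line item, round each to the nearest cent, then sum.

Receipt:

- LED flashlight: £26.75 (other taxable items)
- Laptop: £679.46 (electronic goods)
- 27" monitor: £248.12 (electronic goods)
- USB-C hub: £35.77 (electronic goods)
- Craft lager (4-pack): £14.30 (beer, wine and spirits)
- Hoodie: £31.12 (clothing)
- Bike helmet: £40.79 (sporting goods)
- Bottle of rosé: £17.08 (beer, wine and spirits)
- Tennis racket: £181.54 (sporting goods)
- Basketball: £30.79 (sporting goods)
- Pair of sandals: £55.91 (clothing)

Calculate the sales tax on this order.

LED flashlight £26.75: other taxable items → 3.75% → £1.00
Laptop £679.46: electronic goods, £250.00 or more → 11% → £74.74
27" monitor £248.12: electronic goods, under £250.00 → 2.75% → £6.82
USB-C hub £35.77: electronic goods, under £250.00 → 2.75% → £0.98
Craft lager (4-pack) £14.30: beer, wine and spirits → 12.75% → £1.82
Hoodie £31.12: clothing → 0% → £0.00
Bike helmet £40.79: sporting goods → 9.25% → £3.77
Bottle of rosé £17.08: beer, wine and spirits → 12.75% → £2.18
Tennis racket £181.54: sporting goods → 9.25% → £16.79
Basketball £30.79: sporting goods → 9.25% → £2.85
Pair of sandals £55.91: clothing → 0% → £0.00
Total tax = £1.00 + £74.74 + £6.82 + £0.98 + £1.82 + £3.77 + £2.18 + £16.79 + £2.85 = £110.95

£110.95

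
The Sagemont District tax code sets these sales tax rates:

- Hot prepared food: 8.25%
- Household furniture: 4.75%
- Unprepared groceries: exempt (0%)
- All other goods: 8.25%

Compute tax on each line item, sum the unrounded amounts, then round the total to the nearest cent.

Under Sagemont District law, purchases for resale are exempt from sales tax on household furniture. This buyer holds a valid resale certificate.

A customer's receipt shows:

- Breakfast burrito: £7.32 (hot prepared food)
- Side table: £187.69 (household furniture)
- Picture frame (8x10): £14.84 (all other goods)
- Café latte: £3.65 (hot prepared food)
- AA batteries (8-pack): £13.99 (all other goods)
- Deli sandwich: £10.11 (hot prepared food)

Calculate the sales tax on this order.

£4.12

Breakfast burrito £7.32: hot prepared food → 8.25% → £0.6039
Side table £187.69: household furniture, buyer-exempt → 0% → £0.00
Picture frame (8x10) £14.84: all other goods → 8.25% → £1.2243
Café latte £3.65: hot prepared food → 8.25% → £0.301125
AA batteries (8-pack) £13.99: all other goods → 8.25% → £1.154175
Deli sandwich £10.11: hot prepared food → 8.25% → £0.834075
Unrounded tax sum = £4.117575 → £4.12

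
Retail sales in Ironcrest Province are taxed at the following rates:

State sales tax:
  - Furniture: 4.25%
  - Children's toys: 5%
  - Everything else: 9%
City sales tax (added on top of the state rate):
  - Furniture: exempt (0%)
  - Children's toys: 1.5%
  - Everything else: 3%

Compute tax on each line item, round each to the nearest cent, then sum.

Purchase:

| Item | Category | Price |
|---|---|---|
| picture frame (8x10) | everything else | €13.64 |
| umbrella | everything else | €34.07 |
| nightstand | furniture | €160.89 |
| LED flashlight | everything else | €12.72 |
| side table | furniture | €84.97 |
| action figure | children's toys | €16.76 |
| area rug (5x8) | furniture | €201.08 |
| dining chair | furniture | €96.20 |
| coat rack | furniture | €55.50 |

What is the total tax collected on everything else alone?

Picture frame (8x10) €13.64: everything else → 9% + 3% city = 12% → €1.64
Umbrella €34.07: everything else → 9% + 3% city = 12% → €4.09
LED flashlight €12.72: everything else → 9% + 3% city = 12% → €1.53
Tax on everything else = €1.64 + €4.09 + €1.53 = €7.26

€7.26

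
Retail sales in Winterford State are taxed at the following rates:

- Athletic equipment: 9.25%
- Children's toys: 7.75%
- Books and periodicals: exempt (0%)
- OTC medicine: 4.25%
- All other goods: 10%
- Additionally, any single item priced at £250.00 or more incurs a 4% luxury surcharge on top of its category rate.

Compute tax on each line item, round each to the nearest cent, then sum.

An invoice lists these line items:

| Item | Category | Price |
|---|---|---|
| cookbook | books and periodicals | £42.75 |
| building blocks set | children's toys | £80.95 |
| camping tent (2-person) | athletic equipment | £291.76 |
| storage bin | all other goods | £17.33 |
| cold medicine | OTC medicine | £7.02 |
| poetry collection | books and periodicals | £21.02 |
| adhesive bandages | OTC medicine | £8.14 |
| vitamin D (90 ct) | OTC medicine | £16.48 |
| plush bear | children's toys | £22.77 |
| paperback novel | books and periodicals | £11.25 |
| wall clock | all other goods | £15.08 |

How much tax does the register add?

Cookbook £42.75: books and periodicals → 0% → £0.00
Building blocks set £80.95: children's toys → 7.75% → £6.27
Camping tent (2-person) £291.76: athletic equipment → 9.25% + 4% surcharge = 13.25% → £38.66
Storage bin £17.33: all other goods → 10% → £1.73
Cold medicine £7.02: OTC medicine → 4.25% → £0.30
Poetry collection £21.02: books and periodicals → 0% → £0.00
Adhesive bandages £8.14: OTC medicine → 4.25% → £0.35
Vitamin D (90 ct) £16.48: OTC medicine → 4.25% → £0.70
Plush bear £22.77: children's toys → 7.75% → £1.76
Paperback novel £11.25: books and periodicals → 0% → £0.00
Wall clock £15.08: all other goods → 10% → £1.51
Total tax = £6.27 + £38.66 + £1.73 + £0.30 + £0.35 + £0.70 + £1.76 + £1.51 = £51.28

£51.28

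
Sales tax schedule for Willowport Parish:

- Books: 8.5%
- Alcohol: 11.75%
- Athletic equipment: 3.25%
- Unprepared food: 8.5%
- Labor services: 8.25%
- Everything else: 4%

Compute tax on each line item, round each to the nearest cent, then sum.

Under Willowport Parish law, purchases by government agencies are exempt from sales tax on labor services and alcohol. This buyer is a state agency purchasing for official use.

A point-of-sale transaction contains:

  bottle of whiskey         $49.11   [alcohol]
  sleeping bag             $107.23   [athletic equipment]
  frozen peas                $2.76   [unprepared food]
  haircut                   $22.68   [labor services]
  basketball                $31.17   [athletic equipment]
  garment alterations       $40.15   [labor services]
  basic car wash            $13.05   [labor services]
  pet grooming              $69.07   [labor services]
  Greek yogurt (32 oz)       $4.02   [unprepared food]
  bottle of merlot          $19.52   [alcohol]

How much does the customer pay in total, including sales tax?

Bottle of whiskey $49.11: alcohol, buyer-exempt → 0% → $0.00
Sleeping bag $107.23: athletic equipment → 3.25% → $3.48
Frozen peas $2.76: unprepared food → 8.5% → $0.23
Haircut $22.68: labor services, buyer-exempt → 0% → $0.00
Basketball $31.17: athletic equipment → 3.25% → $1.01
Garment alterations $40.15: labor services, buyer-exempt → 0% → $0.00
Basic car wash $13.05: labor services, buyer-exempt → 0% → $0.00
Pet grooming $69.07: labor services, buyer-exempt → 0% → $0.00
Greek yogurt (32 oz) $4.02: unprepared food → 8.5% → $0.34
Bottle of merlot $19.52: alcohol, buyer-exempt → 0% → $0.00
Subtotal = $358.76; tax = $5.06; total due = $363.82

$363.82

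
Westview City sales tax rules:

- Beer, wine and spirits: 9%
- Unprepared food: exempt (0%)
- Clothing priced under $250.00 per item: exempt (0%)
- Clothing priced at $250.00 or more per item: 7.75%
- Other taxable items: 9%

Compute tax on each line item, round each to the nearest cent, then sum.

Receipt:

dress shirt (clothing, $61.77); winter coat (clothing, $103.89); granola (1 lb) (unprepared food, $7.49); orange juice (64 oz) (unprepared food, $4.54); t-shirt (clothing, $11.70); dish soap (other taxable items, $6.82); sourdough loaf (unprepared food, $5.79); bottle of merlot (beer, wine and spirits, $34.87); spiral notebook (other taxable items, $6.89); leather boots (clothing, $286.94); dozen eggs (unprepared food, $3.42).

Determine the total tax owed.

Dress shirt $61.77: clothing, under $250.00 → 0% → $0.00
Winter coat $103.89: clothing, under $250.00 → 0% → $0.00
Granola (1 lb) $7.49: unprepared food → 0% → $0.00
Orange juice (64 oz) $4.54: unprepared food → 0% → $0.00
T-shirt $11.70: clothing, under $250.00 → 0% → $0.00
Dish soap $6.82: other taxable items → 9% → $0.61
Sourdough loaf $5.79: unprepared food → 0% → $0.00
Bottle of merlot $34.87: beer, wine and spirits → 9% → $3.14
Spiral notebook $6.89: other taxable items → 9% → $0.62
Leather boots $286.94: clothing, $250.00 or more → 7.75% → $22.24
Dozen eggs $3.42: unprepared food → 0% → $0.00
Total tax = $0.61 + $3.14 + $0.62 + $22.24 = $26.61

$26.61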